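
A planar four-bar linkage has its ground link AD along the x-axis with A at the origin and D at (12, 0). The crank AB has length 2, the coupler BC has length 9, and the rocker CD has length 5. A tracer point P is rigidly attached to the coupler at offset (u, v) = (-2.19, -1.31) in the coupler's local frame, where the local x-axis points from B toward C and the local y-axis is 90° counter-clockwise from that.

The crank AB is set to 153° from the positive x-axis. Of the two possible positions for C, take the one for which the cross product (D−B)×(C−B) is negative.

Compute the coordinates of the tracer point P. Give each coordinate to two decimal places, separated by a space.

-4.18 0.03

A=(0,0), D=(12.00,0)
B = A + 2.00·(cos153°, sin153°) = (-1.7820, 0.9080)
|BD| = 13.8119
circle(B,9.00) ∩ circle(D,5.00): a=8.9332, h=1.0946
  candidates: C₊=(7.2038,1.4130) cross=15.119; C₋=(7.0599,-0.7715) cross=-15.119
  mode - wants cross < 0 → take C=(7.0599,-0.7715) (cross=-15.119)
ex = (C−B)/|BC| = (0.9824,-0.1866); ey = (0.1866,0.9824)
P = B + -2.19·ex + -1.31·ey = (-4.1780,0.0297)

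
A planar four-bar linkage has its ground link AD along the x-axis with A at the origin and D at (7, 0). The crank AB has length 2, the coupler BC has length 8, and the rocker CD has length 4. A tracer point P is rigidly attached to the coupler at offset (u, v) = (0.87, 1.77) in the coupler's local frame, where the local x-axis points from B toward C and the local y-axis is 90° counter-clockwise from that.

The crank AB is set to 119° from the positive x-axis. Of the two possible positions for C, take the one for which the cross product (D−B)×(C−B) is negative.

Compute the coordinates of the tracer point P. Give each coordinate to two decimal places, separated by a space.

A=(0,0), D=(7.00,0)
B = A + 2.00·(cos119°, sin119°) = (-0.9696, 1.7492)
|BD| = 8.1593
circle(B,8.00) ∩ circle(D,4.00): a=7.0211, h=3.8346
  candidates: C₊=(6.7103,3.9895) cross=31.288; C₋=(5.0661,-3.5014) cross=-31.288
  mode - wants cross < 0 → take C=(5.0661,-3.5014) (cross=-31.288)
ex = (C−B)/|BC| = (0.7545,-0.6563); ey = (0.6563,0.7545)
P = B + 0.87·ex + 1.77·ey = (0.8485,2.5136)

0.85 2.51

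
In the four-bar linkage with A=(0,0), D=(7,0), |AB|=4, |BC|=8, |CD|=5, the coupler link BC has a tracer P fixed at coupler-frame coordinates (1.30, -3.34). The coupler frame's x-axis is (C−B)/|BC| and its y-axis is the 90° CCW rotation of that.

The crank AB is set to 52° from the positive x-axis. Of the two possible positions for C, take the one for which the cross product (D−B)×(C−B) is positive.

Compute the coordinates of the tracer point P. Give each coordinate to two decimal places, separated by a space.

3.96 -0.11

A=(0,0), D=(7.00,0)
B = A + 4.00·(cos52°, sin52°) = (2.4626, 3.1520)
|BD| = 5.5248
circle(B,8.00) ∩ circle(D,5.00): a=6.2919, h=4.9408
  candidates: C₊=(10.4489,3.6201) cross=27.297; C₋=(4.8112,-4.4955) cross=-27.297
  mode + wants cross > 0 → take C=(10.4489,3.6201) (cross=27.297)
ex = (C−B)/|BC| = (0.9983,0.0585); ey = (-0.0585,0.9983)
P = B + 1.30·ex + -3.34·ey = (3.9558,-0.1062)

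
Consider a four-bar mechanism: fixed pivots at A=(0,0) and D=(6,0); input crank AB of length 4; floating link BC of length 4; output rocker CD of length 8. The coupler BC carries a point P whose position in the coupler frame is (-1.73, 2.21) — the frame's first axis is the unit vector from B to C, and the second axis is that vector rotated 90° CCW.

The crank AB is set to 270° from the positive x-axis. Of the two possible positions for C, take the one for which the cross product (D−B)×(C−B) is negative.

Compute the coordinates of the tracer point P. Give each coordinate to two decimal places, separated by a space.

0.69 -1.28

A=(0,0), D=(6.00,0)
B = A + 4.00·(cos270°, sin270°) = (-0.0000, -4.0000)
|BD| = 7.2111
circle(B,4.00) ∩ circle(D,8.00): a=0.2774, h=3.9904
  candidates: C₊=(-1.9827,-0.5260) cross=28.775; C₋=(2.4442,-7.1663) cross=-28.775
  mode - wants cross < 0 → take C=(2.4442,-7.1663) (cross=-28.775)
ex = (C−B)/|BC| = (0.6111,-0.7916); ey = (0.7916,0.6111)
P = B + -1.73·ex + 2.21·ey = (0.6923,-1.2801)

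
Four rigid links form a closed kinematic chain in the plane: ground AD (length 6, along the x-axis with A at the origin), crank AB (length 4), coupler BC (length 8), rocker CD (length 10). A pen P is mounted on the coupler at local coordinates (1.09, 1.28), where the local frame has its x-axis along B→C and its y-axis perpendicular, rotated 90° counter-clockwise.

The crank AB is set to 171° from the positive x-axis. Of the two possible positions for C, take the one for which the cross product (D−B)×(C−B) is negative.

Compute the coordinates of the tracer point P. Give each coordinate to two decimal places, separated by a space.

A=(0,0), D=(6.00,0)
B = A + 4.00·(cos171°, sin171°) = (-3.9508, 0.6257)
|BD| = 9.9704
circle(B,8.00) ∩ circle(D,10.00): a=3.1799, h=7.3409
  candidates: C₊=(-0.3165,7.7526) cross=73.192; C₋=(-1.2379,-6.9002) cross=-73.192
  mode - wants cross < 0 → take C=(-1.2379,-6.9002) (cross=-73.192)
ex = (C−B)/|BC| = (0.3391,-0.9407); ey = (0.9407,0.3391)
P = B + 1.09·ex + 1.28·ey = (-2.3770,0.0344)

-2.38 0.03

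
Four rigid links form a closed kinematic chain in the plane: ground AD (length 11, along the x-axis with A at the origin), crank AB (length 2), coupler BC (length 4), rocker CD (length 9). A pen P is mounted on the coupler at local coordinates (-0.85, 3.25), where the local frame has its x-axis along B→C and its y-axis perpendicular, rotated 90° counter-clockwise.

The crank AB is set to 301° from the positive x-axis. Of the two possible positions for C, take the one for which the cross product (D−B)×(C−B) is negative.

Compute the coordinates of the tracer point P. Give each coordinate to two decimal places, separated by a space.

3.10 0.93

A=(0,0), D=(11.00,0)
B = A + 2.00·(cos301°, sin301°) = (1.0301, -1.7143)
|BD| = 10.1162
circle(B,4.00) ∩ circle(D,9.00): a=1.8455, h=3.5488
  candidates: C₊=(2.2474,2.0959) cross=35.901; C₋=(3.4502,-4.8991) cross=-35.901
  mode - wants cross < 0 → take C=(3.4502,-4.8991) (cross=-35.901)
ex = (C−B)/|BC| = (0.6050,-0.7962); ey = (0.7962,0.6050)
P = B + -0.85·ex + 3.25·ey = (3.1034,0.9288)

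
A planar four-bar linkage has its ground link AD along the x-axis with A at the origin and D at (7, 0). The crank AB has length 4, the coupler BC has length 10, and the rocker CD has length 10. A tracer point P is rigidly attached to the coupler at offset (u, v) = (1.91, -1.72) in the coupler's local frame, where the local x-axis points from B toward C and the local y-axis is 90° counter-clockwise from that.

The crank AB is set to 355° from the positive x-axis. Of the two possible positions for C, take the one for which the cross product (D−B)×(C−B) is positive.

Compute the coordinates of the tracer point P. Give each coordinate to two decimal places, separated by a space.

5.77 1.50

A=(0,0), D=(7.00,0)
B = A + 4.00·(cos355°, sin355°) = (3.9848, -0.3486)
|BD| = 3.0353
circle(B,10.00) ∩ circle(D,10.00): a=1.5177, h=9.8842
  candidates: C₊=(4.3571,9.6444) cross=30.001; C₋=(6.6276,-9.9931) cross=-30.001
  mode + wants cross > 0 → take C=(4.3571,9.6444) (cross=30.001)
ex = (C−B)/|BC| = (0.0372,0.9993); ey = (-0.9993,0.0372)
P = B + 1.91·ex + -1.72·ey = (5.7747,1.4960)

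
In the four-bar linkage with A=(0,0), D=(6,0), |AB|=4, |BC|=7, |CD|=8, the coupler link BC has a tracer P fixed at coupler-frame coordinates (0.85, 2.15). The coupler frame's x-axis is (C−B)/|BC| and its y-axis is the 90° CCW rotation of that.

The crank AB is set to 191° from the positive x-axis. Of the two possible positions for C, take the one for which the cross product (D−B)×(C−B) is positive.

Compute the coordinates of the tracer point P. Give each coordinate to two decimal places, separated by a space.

A=(0,0), D=(6.00,0)
B = A + 4.00·(cos191°, sin191°) = (-3.9265, -0.7632)
|BD| = 9.9558
circle(B,7.00) ∩ circle(D,8.00): a=4.2246, h=5.5815
  candidates: C₊=(-0.1423,5.1257) cross=55.568; C₋=(0.7135,-6.0044) cross=-55.568
  mode + wants cross > 0 → take C=(-0.1423,5.1257) (cross=55.568)
ex = (C−B)/|BC| = (0.5406,0.8413); ey = (-0.8413,0.5406)
P = B + 0.85·ex + 2.15·ey = (-5.2757,1.1142)

-5.28 1.11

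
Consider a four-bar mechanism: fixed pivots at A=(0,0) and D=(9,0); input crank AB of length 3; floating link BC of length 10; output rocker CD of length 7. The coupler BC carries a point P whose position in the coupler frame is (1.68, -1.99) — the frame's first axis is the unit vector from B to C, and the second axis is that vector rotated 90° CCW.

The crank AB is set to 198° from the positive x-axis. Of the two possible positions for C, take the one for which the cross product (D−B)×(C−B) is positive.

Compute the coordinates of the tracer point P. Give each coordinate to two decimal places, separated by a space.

-0.28 -1.35

A=(0,0), D=(9.00,0)
B = A + 3.00·(cos198°, sin198°) = (-2.8532, -0.9271)
|BD| = 11.8894
circle(B,10.00) ∩ circle(D,7.00): a=8.0895, h=5.8788
  candidates: C₊=(4.7533,5.5646) cross=69.896; C₋=(5.6700,-6.1572) cross=-69.896
  mode + wants cross > 0 → take C=(4.7533,5.5646) (cross=69.896)
ex = (C−B)/|BC| = (0.7606,0.6492); ey = (-0.6492,0.7606)
P = B + 1.68·ex + -1.99·ey = (-0.2834,-1.3501)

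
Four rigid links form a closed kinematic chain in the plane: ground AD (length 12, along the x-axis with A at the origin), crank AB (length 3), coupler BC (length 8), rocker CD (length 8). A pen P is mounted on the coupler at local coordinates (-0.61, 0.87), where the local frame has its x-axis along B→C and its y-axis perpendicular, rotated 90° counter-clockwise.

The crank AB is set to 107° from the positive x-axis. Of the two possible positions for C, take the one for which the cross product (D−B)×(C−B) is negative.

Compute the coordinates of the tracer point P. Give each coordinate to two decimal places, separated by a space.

-0.66 3.91

A=(0,0), D=(12.00,0)
B = A + 3.00·(cos107°, sin107°) = (-0.8771, 2.8689)
|BD| = 13.1928
circle(B,8.00) ∩ circle(D,8.00): a=6.5964, h=4.5263
  candidates: C₊=(6.5457,5.8524) cross=59.715; C₋=(4.5772,-2.9835) cross=-59.715
  mode - wants cross < 0 → take C=(4.5772,-2.9835) (cross=-59.715)
ex = (C−B)/|BC| = (0.6818,-0.7316); ey = (0.7316,0.6818)
P = B + -0.61·ex + 0.87·ey = (-0.6566,3.9083)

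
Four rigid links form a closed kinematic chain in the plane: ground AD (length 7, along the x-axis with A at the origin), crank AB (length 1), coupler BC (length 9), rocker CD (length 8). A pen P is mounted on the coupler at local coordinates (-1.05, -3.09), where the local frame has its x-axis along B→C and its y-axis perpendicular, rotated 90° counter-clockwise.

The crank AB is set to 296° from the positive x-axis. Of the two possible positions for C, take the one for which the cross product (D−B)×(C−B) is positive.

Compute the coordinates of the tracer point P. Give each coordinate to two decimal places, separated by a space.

2.88 -3.07

A=(0,0), D=(7.00,0)
B = A + 1.00·(cos296°, sin296°) = (0.4384, -0.8988)
|BD| = 6.6229
circle(B,9.00) ∩ circle(D,8.00): a=4.5949, h=7.7387
  candidates: C₊=(3.9405,7.3919) cross=51.252; C₋=(6.0410,-7.9423) cross=-51.252
  mode + wants cross > 0 → take C=(3.9405,7.3919) (cross=51.252)
ex = (C−B)/|BC| = (0.3891,0.9212); ey = (-0.9212,0.3891)
P = B + -1.05·ex + -3.09·ey = (2.8762,-3.0684)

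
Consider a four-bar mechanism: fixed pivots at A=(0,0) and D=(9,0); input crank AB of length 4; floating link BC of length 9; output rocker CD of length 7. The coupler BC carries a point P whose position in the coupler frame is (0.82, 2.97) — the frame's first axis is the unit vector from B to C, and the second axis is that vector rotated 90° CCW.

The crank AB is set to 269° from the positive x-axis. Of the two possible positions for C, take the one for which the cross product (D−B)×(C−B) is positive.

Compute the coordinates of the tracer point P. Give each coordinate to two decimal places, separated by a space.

-2.48 -2.08

A=(0,0), D=(9.00,0)
B = A + 4.00·(cos269°, sin269°) = (-0.0698, -3.9994)
|BD| = 9.9124
circle(B,9.00) ∩ circle(D,7.00): a=6.5704, h=6.1506
  candidates: C₊=(3.4604,4.2794) cross=60.968; C₋=(8.4236,-6.9762) cross=-60.968
  mode + wants cross > 0 → take C=(3.4604,4.2794) (cross=60.968)
ex = (C−B)/|BC| = (0.3922,0.9199); ey = (-0.9199,0.3922)
P = B + 0.82·ex + 2.97·ey = (-2.4802,-2.0801)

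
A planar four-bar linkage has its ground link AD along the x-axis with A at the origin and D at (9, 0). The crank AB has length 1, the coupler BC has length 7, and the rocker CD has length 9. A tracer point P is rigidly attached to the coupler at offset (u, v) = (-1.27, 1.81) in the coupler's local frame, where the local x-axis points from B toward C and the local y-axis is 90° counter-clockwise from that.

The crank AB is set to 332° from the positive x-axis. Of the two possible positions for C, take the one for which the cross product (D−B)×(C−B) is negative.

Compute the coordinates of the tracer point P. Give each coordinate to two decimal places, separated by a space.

A=(0,0), D=(9.00,0)
B = A + 1.00·(cos332°, sin332°) = (0.8829, -0.4695)
|BD| = 8.1306
circle(B,7.00) ∩ circle(D,9.00): a=2.0974, h=6.6784
  candidates: C₊=(2.5913,6.3189) cross=54.299; C₋=(3.3625,-7.0156) cross=-54.299
  mode - wants cross < 0 → take C=(3.3625,-7.0156) (cross=-54.299)
ex = (C−B)/|BC| = (0.3542,-0.9352); ey = (0.9352,0.3542)
P = B + -1.27·ex + 1.81·ey = (2.1257,1.3593)

2.13 1.36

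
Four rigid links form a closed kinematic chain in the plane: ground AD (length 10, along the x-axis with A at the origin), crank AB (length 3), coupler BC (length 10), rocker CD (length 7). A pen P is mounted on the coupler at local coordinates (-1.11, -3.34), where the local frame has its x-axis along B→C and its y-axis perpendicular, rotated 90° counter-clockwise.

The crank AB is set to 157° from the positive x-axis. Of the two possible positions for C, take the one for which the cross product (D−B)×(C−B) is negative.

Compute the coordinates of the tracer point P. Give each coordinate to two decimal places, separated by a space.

A=(0,0), D=(10.00,0)
B = A + 3.00·(cos157°, sin157°) = (-2.7615, 1.1722)
|BD| = 12.8152
circle(B,10.00) ∩ circle(D,7.00): a=8.3974, h=5.4298
  candidates: C₊=(6.0974,5.8112) cross=69.585; C₋=(5.1041,-5.0030) cross=-69.585
  mode - wants cross < 0 → take C=(5.1041,-5.0030) (cross=-69.585)
ex = (C−B)/|BC| = (0.7866,-0.6175); ey = (0.6175,0.7866)
P = B + -1.11·ex + -3.34·ey = (-5.6971,-0.7695)

-5.70 -0.77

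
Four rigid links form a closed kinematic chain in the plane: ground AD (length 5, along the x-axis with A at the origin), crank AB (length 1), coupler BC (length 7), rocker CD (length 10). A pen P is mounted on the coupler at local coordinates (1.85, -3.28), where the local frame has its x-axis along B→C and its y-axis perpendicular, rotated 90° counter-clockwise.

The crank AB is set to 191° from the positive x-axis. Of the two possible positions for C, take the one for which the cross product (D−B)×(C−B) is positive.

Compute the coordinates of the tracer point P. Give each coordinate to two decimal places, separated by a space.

A=(0,0), D=(5.00,0)
B = A + 1.00·(cos191°, sin191°) = (-0.9816, -0.1908)
|BD| = 5.9847
circle(B,7.00) ∩ circle(D,10.00): a=-1.2686, h=6.8841
  candidates: C₊=(-2.4690,6.6493) cross=41.199; C₋=(-2.0300,-7.1119) cross=-41.199
  mode + wants cross > 0 → take C=(-2.4690,6.6493) (cross=41.199)
ex = (C−B)/|BC| = (-0.2125,0.9772); ey = (-0.9772,-0.2125)
P = B + 1.85·ex + -3.28·ey = (1.8304,2.3139)

1.83 2.31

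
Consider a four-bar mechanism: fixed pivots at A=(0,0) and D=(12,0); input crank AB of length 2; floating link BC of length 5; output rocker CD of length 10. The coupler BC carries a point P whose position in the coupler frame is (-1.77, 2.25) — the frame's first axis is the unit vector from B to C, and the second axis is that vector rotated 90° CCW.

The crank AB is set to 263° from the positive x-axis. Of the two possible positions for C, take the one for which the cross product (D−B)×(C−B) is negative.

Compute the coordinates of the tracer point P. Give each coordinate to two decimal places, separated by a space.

A=(0,0), D=(12.00,0)
B = A + 2.00·(cos263°, sin263°) = (-0.2437, -1.9851)
|BD| = 12.4036
circle(B,5.00) ∩ circle(D,10.00): a=3.1785, h=3.8597
  candidates: C₊=(2.2761,2.3335) cross=47.874; C₋=(3.5115,-5.2863) cross=-47.874
  mode - wants cross < 0 → take C=(3.5115,-5.2863) (cross=-47.874)
ex = (C−B)/|BC| = (0.7510,-0.6602); ey = (0.6602,0.7510)
P = B + -1.77·ex + 2.25·ey = (-0.0875,0.8734)

-0.09 0.87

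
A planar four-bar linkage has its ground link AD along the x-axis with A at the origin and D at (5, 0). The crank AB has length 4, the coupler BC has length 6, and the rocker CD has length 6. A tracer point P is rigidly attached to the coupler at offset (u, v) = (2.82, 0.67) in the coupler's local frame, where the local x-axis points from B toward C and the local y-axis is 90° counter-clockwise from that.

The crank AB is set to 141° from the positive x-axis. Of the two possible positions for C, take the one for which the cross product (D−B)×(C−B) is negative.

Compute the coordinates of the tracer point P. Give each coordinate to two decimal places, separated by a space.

A=(0,0), D=(5.00,0)
B = A + 4.00·(cos141°, sin141°) = (-3.1086, 2.5173)
|BD| = 8.4903
circle(B,6.00) ∩ circle(D,6.00): a=4.2452, h=4.2401
  candidates: C₊=(2.2028,5.3081) cross=36.000; C₋=(-0.3114,-2.7908) cross=-36.000
  mode - wants cross < 0 → take C=(-0.3114,-2.7908) (cross=-36.000)
ex = (C−B)/|BC| = (0.4662,-0.8847); ey = (0.8847,0.4662)
P = B + 2.82·ex + 0.67·ey = (-1.2012,0.3348)

-1.20 0.33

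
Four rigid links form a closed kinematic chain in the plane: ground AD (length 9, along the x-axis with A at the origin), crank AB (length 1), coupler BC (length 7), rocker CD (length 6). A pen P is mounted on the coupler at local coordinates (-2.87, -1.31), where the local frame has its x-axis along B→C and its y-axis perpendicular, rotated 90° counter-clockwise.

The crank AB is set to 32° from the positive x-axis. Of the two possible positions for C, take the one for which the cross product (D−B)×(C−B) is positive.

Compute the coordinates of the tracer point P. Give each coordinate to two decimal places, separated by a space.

-0.40 -2.37

A=(0,0), D=(9.00,0)
B = A + 1.00·(cos32°, sin32°) = (0.8480, 0.5299)
|BD| = 8.1692
circle(B,7.00) ∩ circle(D,6.00): a=4.8803, h=5.0183
  candidates: C₊=(6.0436,5.2211) cross=40.995; C₋=(5.3925,-4.7944) cross=-40.995
  mode + wants cross > 0 → take C=(6.0436,5.2211) (cross=40.995)
ex = (C−B)/|BC| = (0.7422,0.6702); ey = (-0.6702,0.7422)
P = B + -2.87·ex + -1.31·ey = (-0.4042,-2.3657)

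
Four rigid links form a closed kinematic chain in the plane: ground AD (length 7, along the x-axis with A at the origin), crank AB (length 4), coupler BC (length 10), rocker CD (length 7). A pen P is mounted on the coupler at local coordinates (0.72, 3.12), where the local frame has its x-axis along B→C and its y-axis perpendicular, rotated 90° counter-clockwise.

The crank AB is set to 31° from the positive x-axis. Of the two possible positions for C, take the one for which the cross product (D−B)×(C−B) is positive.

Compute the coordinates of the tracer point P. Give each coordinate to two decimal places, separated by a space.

A=(0,0), D=(7.00,0)
B = A + 4.00·(cos31°, sin31°) = (3.4287, 2.0602)
|BD| = 4.1229
circle(B,10.00) ∩ circle(D,7.00): a=8.2464, h=5.6566
  candidates: C₊=(13.3983,2.8394) cross=23.322; C₋=(7.7453,-6.9602) cross=-23.322
  mode + wants cross > 0 → take C=(13.3983,2.8394) (cross=23.322)
ex = (C−B)/|BC| = (0.9970,0.0779); ey = (-0.0779,0.9970)
P = B + 0.72·ex + 3.12·ey = (3.9034,5.2268)

3.90 5.23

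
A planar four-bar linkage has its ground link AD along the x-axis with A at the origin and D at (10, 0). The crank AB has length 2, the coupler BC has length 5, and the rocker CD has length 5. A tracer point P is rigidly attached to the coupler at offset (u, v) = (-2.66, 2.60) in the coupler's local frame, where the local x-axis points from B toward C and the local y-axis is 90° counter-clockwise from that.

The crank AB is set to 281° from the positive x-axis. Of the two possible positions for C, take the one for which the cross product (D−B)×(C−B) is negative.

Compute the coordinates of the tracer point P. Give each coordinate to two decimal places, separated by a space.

A=(0,0), D=(10.00,0)
B = A + 2.00·(cos281°, sin281°) = (0.3816, -1.9633)
|BD| = 9.8167
circle(B,5.00) ∩ circle(D,5.00): a=4.9084, h=0.9529
  candidates: C₊=(5.0002,-0.0479) cross=9.355; C₋=(5.3814,-1.9153) cross=-9.355
  mode - wants cross < 0 → take C=(5.3814,-1.9153) (cross=-9.355)
ex = (C−B)/|BC| = (1.0000,0.0096); ey = (-0.0096,1.0000)
P = B + -2.66·ex + 2.60·ey = (-2.3032,0.6111)

-2.30 0.61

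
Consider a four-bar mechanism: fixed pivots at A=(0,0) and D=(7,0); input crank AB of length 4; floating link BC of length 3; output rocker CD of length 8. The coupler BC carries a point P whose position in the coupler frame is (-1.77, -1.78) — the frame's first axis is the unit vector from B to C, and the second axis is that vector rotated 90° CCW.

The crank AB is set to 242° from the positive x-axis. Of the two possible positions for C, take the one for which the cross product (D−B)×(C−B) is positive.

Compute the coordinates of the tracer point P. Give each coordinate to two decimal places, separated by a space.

A=(0,0), D=(7.00,0)
B = A + 4.00·(cos242°, sin242°) = (-1.8779, -3.5318)
|BD| = 9.5546
circle(B,3.00) ∩ circle(D,8.00): a=1.8991, h=2.3224
  candidates: C₊=(-0.9717,-0.6719) cross=22.189; C₋=(0.7452,-4.9877) cross=-22.189
  mode + wants cross > 0 → take C=(-0.9717,-0.6719) (cross=22.189)
ex = (C−B)/|BC| = (0.3021,0.9533); ey = (-0.9533,0.3021)
P = B + -1.77·ex + -1.78·ey = (-0.7157,-5.7568)

-0.72 -5.76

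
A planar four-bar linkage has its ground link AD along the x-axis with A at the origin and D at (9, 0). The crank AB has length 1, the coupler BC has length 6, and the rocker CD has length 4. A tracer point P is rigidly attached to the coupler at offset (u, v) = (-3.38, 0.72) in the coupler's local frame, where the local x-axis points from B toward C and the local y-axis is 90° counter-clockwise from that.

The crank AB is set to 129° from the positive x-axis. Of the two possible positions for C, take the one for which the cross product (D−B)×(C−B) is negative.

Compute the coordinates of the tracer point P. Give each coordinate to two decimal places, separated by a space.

-3.66 2.44

A=(0,0), D=(9.00,0)
B = A + 1.00·(cos129°, sin129°) = (-0.6293, 0.7771)
|BD| = 9.6606
circle(B,6.00) ∩ circle(D,4.00): a=5.8654, h=1.2636
  candidates: C₊=(5.3188,1.5648) cross=12.207; C₋=(5.1155,-0.9542) cross=-12.207
  mode - wants cross < 0 → take C=(5.1155,-0.9542) (cross=-12.207)
ex = (C−B)/|BC| = (0.9575,-0.2886); ey = (0.2886,0.9575)
P = B + -3.38·ex + 0.72·ey = (-3.6578,2.4418)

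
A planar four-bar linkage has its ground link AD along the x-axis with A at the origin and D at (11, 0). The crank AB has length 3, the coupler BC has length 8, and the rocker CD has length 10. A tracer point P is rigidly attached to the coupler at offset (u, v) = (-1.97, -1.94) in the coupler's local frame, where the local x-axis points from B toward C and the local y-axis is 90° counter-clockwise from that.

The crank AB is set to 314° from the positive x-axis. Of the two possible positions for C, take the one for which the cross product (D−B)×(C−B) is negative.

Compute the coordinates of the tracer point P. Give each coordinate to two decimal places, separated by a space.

A=(0,0), D=(11.00,0)
B = A + 3.00·(cos314°, sin314°) = (2.0840, -2.1580)
|BD| = 9.1735
circle(B,8.00) ∩ circle(D,10.00): a=2.6246, h=7.5572
  candidates: C₊=(2.8571,5.8045) cross=69.326; C₋=(6.4127,-8.8857) cross=-69.326
  mode - wants cross < 0 → take C=(6.4127,-8.8857) (cross=-69.326)
ex = (C−B)/|BC| = (0.5411,-0.8410); ey = (0.8410,0.5411)
P = B + -1.97·ex + -1.94·ey = (-0.6134,-1.5510)

-0.61 -1.55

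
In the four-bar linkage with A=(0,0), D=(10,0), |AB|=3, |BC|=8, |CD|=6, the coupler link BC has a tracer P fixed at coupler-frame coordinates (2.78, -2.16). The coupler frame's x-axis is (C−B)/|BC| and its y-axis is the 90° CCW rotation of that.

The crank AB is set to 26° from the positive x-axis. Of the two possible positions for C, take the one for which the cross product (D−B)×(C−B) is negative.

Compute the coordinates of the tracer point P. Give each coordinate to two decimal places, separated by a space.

2.47 -2.20

A=(0,0), D=(10.00,0)
B = A + 3.00·(cos26°, sin26°) = (2.6964, 1.3151)
|BD| = 7.4211
circle(B,8.00) ∩ circle(D,6.00): a=5.5971, h=5.7160
  candidates: C₊=(9.2178,5.9488) cross=42.419; C₋=(7.1919,-5.3023) cross=-42.419
  mode - wants cross < 0 → take C=(7.1919,-5.3023) (cross=-42.419)
ex = (C−B)/|BC| = (0.5619,-0.8272); ey = (0.8272,0.5619)
P = B + 2.78·ex + -2.16·ey = (2.4719,-2.1982)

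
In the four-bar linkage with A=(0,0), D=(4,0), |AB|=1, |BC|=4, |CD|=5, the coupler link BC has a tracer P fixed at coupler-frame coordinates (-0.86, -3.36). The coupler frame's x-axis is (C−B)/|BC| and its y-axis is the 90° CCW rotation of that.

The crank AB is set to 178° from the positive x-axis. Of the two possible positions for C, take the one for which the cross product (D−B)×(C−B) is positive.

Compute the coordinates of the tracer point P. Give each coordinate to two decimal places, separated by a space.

A=(0,0), D=(4.00,0)
B = A + 1.00·(cos178°, sin178°) = (-0.9994, 0.0349)
|BD| = 4.9995
circle(B,4.00) ∩ circle(D,5.00): a=1.5997, h=3.6662
  candidates: C₊=(0.6258,3.6898) cross=18.329; C₋=(0.5746,-3.6424) cross=-18.329
  mode + wants cross > 0 → take C=(0.6258,3.6898) (cross=18.329)
ex = (C−B)/|BC| = (0.4063,0.9137); ey = (-0.9137,0.4063)
P = B + -0.86·ex + -3.36·ey = (1.7213,-2.1161)

1.72 -2.12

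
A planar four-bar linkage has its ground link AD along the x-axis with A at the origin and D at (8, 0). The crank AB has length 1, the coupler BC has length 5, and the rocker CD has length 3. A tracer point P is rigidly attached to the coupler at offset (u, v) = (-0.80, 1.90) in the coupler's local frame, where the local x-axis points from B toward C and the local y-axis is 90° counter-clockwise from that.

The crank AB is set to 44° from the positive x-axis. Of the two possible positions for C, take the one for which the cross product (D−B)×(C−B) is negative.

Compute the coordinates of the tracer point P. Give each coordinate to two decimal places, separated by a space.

0.75 2.76

A=(0,0), D=(8.00,0)
B = A + 1.00·(cos44°, sin44°) = (0.7193, 0.6947)
|BD| = 7.3137
circle(B,5.00) ∩ circle(D,3.00): a=4.7507, h=1.5591
  candidates: C₊=(5.5966,1.7955) cross=11.403; C₋=(5.3005,-1.3086) cross=-11.403
  mode - wants cross < 0 → take C=(5.3005,-1.3086) (cross=-11.403)
ex = (C−B)/|BC| = (0.9162,-0.4007); ey = (0.4007,0.9162)
P = B + -0.80·ex + 1.90·ey = (0.7476,2.7560)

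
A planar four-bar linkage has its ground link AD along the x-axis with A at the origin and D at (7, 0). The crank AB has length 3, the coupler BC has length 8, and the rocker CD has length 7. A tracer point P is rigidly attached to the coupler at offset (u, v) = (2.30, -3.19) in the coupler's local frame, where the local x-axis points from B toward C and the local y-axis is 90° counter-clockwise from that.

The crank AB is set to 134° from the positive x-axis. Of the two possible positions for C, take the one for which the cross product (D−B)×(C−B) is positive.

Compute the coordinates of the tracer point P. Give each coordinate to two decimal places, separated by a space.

A=(0,0), D=(7.00,0)
B = A + 3.00·(cos134°, sin134°) = (-2.0840, 2.1580)
|BD| = 9.3368
circle(B,8.00) ∩ circle(D,7.00): a=5.4717, h=5.8362
  candidates: C₊=(4.5885,6.5715) cross=54.491; C₋=(1.8906,-4.7848) cross=-54.491
  mode + wants cross > 0 → take C=(4.5885,6.5715) (cross=54.491)
ex = (C−B)/|BC| = (0.8341,0.5517); ey = (-0.5517,0.8341)
P = B + 2.30·ex + -3.19·ey = (1.5942,0.7663)

1.59 0.77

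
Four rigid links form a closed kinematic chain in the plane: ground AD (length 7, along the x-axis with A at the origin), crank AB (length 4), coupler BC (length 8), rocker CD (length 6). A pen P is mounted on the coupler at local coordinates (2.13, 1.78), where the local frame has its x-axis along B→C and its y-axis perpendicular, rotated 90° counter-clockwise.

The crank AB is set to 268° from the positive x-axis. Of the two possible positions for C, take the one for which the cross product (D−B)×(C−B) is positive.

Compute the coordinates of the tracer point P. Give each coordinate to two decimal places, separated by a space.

-1.21 -1.44

A=(0,0), D=(7.00,0)
B = A + 4.00·(cos268°, sin268°) = (-0.1396, -3.9976)
|BD| = 8.1826
circle(B,8.00) ∩ circle(D,6.00): a=5.8022, h=5.5076
  candidates: C₊=(2.2323,3.6427) cross=45.067; C₋=(7.6138,-5.9685) cross=-45.067
  mode + wants cross > 0 → take C=(2.2323,3.6427) (cross=45.067)
ex = (C−B)/|BC| = (0.2965,0.9550); ey = (-0.9550,0.2965)
P = B + 2.13·ex + 1.78·ey = (-1.2080,-1.4356)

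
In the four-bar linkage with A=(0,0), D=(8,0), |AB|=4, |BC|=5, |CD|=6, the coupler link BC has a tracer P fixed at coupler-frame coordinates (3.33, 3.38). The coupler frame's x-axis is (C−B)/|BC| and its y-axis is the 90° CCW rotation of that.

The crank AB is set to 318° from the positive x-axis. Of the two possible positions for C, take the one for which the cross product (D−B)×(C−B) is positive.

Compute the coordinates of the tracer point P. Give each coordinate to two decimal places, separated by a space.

A=(0,0), D=(8.00,0)
B = A + 4.00·(cos318°, sin318°) = (2.9726, -2.6765)
|BD| = 5.6955
circle(B,5.00) ∩ circle(D,6.00): a=1.8821, h=4.6323
  candidates: C₊=(2.4570,2.2968) cross=26.383; C₋=(6.8108,-5.8810) cross=-26.383
  mode + wants cross > 0 → take C=(2.4570,2.2968) (cross=26.383)
ex = (C−B)/|BC| = (-0.1031,0.9947); ey = (-0.9947,-0.1031)
P = B + 3.33·ex + 3.38·ey = (-0.7328,0.2872)

-0.73 0.29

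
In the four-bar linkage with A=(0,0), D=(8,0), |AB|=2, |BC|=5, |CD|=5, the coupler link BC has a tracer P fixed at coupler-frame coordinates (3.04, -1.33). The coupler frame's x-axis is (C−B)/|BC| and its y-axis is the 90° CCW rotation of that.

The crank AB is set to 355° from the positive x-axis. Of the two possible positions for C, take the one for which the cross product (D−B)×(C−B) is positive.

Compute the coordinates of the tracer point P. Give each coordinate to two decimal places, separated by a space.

A=(0,0), D=(8.00,0)
B = A + 2.00·(cos355°, sin355°) = (1.9924, -0.1743)
|BD| = 6.0101
circle(B,5.00) ∩ circle(D,5.00): a=3.0051, h=3.9962
  candidates: C₊=(4.8803,3.9074) cross=24.018; C₋=(5.1121,-4.0817) cross=-24.018
  mode + wants cross > 0 → take C=(4.8803,3.9074) (cross=24.018)
ex = (C−B)/|BC| = (0.5776,0.8163); ey = (-0.8163,0.5776)
P = B + 3.04·ex + -1.33·ey = (4.8340,1.5392)

4.83 1.54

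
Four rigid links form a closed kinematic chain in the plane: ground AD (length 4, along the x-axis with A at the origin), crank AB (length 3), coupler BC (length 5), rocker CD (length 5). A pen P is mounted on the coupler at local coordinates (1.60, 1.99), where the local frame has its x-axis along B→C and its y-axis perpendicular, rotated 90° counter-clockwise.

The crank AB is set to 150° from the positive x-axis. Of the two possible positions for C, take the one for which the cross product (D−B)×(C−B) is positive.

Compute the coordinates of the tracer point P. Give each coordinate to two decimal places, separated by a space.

A=(0,0), D=(4.00,0)
B = A + 3.00·(cos150°, sin150°) = (-2.5981, 1.5000)
|BD| = 6.7664
circle(B,5.00) ∩ circle(D,5.00): a=3.3832, h=3.6816
  candidates: C₊=(1.5171,4.3400) cross=24.911; C₋=(-0.1152,-2.8400) cross=-24.911
  mode + wants cross > 0 → take C=(1.5171,4.3400) (cross=24.911)
ex = (C−B)/|BC| = (0.8230,0.5680); ey = (-0.5680,0.8230)
P = B + 1.60·ex + 1.99·ey = (-2.4115,4.0466)

-2.41 4.05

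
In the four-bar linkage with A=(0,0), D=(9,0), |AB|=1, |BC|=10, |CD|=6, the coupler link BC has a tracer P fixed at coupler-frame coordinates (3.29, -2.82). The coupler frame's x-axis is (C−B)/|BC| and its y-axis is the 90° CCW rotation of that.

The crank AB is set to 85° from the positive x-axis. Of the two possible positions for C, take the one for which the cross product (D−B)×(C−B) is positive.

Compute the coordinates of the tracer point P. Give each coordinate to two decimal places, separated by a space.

A=(0,0), D=(9.00,0)
B = A + 1.00·(cos85°, sin85°) = (0.0872, 0.9962)
|BD| = 8.9683
circle(B,10.00) ∩ circle(D,6.00): a=8.0523, h=5.9297
  candidates: C₊=(8.7483,5.9947) cross=53.179; C₋=(7.4309,-5.7912) cross=-53.179
  mode + wants cross > 0 → take C=(8.7483,5.9947) (cross=53.179)
ex = (C−B)/|BC| = (0.8661,0.4999); ey = (-0.4999,0.8661)
P = B + 3.29·ex + -2.82·ey = (4.3462,0.1983)

4.35 0.20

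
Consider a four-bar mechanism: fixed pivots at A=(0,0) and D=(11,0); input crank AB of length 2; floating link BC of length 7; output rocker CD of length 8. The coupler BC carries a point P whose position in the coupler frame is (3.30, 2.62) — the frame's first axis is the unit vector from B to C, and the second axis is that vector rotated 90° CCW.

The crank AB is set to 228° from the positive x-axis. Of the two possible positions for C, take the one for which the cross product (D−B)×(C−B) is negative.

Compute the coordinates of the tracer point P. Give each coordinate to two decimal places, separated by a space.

A=(0,0), D=(11.00,0)
B = A + 2.00·(cos228°, sin228°) = (-1.3383, -1.4863)
|BD| = 12.4275
circle(B,7.00) ∩ circle(D,8.00): a=5.6102, h=4.1863
  candidates: C₊=(3.7310,3.3410) cross=52.025; C₋=(4.7324,-4.9716) cross=-52.025
  mode - wants cross < 0 → take C=(4.7324,-4.9716) (cross=-52.025)
ex = (C−B)/|BC| = (0.8672,-0.4979); ey = (0.4979,0.8672)
P = B + 3.30·ex + 2.62·ey = (2.8281,-0.8572)

2.83 -0.86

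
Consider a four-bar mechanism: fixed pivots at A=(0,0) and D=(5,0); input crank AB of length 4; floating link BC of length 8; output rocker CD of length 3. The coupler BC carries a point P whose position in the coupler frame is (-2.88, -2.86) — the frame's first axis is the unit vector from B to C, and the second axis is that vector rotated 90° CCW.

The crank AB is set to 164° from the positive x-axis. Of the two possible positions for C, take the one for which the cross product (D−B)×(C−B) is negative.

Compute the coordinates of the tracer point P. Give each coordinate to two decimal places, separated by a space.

A=(0,0), D=(5.00,0)
B = A + 4.00·(cos164°, sin164°) = (-3.8450, 1.1025)
|BD| = 8.9135
circle(B,8.00) ∩ circle(D,3.00): a=7.5420, h=2.6681
  candidates: C₊=(3.9690,2.8173) cross=23.782; C₋=(3.3090,-2.4780) cross=-23.782
  mode - wants cross < 0 → take C=(3.3090,-2.4780) (cross=-23.782)
ex = (C−B)/|BC| = (0.8943,-0.4476); ey = (0.4476,0.8943)
P = B + -2.88·ex + -2.86·ey = (-7.7005,-0.1660)

-7.70 -0.17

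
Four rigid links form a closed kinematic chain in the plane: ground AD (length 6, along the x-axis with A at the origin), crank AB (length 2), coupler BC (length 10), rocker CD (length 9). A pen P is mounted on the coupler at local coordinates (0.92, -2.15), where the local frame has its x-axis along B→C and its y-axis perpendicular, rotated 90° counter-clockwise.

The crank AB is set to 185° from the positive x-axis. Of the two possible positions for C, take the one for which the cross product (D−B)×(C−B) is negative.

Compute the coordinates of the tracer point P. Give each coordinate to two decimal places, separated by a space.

A=(0,0), D=(6.00,0)
B = A + 2.00·(cos185°, sin185°) = (-1.9924, -0.1743)
|BD| = 7.9943
circle(B,10.00) ∩ circle(D,9.00): a=5.1855, h=8.5505
  candidates: C₊=(3.0054,8.4872) cross=68.355; C₋=(3.3783,-8.6097) cross=-68.355
  mode - wants cross < 0 → take C=(3.3783,-8.6097) (cross=-68.355)
ex = (C−B)/|BC| = (0.5371,-0.8435); ey = (0.8435,0.5371)
P = B + 0.92·ex + -2.15·ey = (-3.3119,-2.1051)

-3.31 -2.11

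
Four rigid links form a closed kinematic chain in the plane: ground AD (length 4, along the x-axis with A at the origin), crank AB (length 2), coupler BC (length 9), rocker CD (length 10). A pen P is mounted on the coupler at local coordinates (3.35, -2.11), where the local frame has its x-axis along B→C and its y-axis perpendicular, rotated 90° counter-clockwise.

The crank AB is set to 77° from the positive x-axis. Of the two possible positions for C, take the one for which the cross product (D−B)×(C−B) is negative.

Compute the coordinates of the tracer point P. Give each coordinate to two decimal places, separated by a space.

A=(0,0), D=(4.00,0)
B = A + 2.00·(cos77°, sin77°) = (0.4499, 1.9487)
|BD| = 4.0498
circle(B,9.00) ∩ circle(D,10.00): a=-0.3209, h=8.9943
  candidates: C₊=(4.4966,9.9877) cross=36.425; C₋=(-4.1594,-5.7813) cross=-36.425
  mode - wants cross < 0 → take C=(-4.1594,-5.7813) (cross=-36.425)
ex = (C−B)/|BC| = (-0.5121,-0.8589); ey = (0.8589,-0.5121)
P = B + 3.35·ex + -2.11·ey = (-3.0781,0.1521)

-3.08 0.15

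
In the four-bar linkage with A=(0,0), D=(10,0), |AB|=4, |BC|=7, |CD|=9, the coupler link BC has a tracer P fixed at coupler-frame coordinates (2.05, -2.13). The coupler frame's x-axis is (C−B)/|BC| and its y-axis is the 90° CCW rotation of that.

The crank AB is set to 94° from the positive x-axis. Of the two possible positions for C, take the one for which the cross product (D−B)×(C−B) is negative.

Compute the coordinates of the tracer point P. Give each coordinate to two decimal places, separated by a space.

A=(0,0), D=(10.00,0)
B = A + 4.00·(cos94°, sin94°) = (-0.2790, 3.9903)
|BD| = 11.0264
circle(B,7.00) ∩ circle(D,9.00): a=4.0621, h=5.7008
  candidates: C₊=(5.5708,7.8347) cross=62.859; C₋=(1.4447,-2.7942) cross=-62.859
  mode - wants cross < 0 → take C=(1.4447,-2.7942) (cross=-62.859)
ex = (C−B)/|BC| = (0.2463,-0.9692); ey = (0.9692,0.2463)
P = B + 2.05·ex + -2.13·ey = (-1.8386,1.4789)

-1.84 1.48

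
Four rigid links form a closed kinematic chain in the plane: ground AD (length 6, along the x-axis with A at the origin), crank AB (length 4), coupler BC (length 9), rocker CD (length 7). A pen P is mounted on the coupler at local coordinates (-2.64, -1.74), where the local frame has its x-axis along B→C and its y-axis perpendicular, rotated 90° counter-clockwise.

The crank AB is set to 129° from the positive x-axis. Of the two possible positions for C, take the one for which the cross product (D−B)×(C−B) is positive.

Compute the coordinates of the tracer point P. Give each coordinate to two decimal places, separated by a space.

-4.15 0.40

A=(0,0), D=(6.00,0)
B = A + 4.00·(cos129°, sin129°) = (-2.5173, 3.1086)
|BD| = 9.0668
circle(B,9.00) ∩ circle(D,7.00): a=6.2981, h=6.4292
  candidates: C₊=(5.6033,6.9888) cross=58.292; C₋=(1.1948,-5.0902) cross=-58.292
  mode + wants cross > 0 → take C=(5.6033,6.9888) (cross=58.292)
ex = (C−B)/|BC| = (0.9023,0.4311); ey = (-0.4311,0.9023)
P = B + -2.64·ex + -1.74·ey = (-4.1492,0.4004)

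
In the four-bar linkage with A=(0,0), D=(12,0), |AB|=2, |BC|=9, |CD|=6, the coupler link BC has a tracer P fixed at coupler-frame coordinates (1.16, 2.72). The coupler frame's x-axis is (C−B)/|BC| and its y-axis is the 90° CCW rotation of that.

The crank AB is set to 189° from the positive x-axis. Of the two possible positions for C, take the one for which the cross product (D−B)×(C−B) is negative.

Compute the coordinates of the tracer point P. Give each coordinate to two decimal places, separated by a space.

-0.12 1.99

A=(0,0), D=(12.00,0)
B = A + 2.00·(cos189°, sin189°) = (-1.9754, -0.3129)
|BD| = 13.9789
circle(B,9.00) ∩ circle(D,6.00): a=8.5990, h=2.6565
  candidates: C₊=(6.5620,2.5354) cross=37.135; C₋=(6.6809,-2.7762) cross=-37.135
  mode - wants cross < 0 → take C=(6.6809,-2.7762) (cross=-37.135)
ex = (C−B)/|BC| = (0.9618,-0.2737); ey = (0.2737,0.9618)
P = B + 1.16·ex + 2.72·ey = (-0.1152,1.9858)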